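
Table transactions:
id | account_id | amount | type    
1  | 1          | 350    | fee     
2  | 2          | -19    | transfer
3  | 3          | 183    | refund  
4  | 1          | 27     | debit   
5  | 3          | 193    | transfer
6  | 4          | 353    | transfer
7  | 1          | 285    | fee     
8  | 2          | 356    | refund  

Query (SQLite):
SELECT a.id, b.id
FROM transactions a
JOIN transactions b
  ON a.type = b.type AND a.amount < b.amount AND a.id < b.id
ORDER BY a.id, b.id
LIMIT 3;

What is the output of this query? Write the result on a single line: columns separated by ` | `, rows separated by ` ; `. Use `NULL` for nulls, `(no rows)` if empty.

2 | 5 ; 2 | 6 ; 3 | 8

Pairs (a,b) with same type, a.amount < b.amount, a.id < b.id.
type groups: debit:{4} fee:{1,7} refund:{3,8} transfer:{2,5,6}
Ordered by (a.id, b.id); first 3.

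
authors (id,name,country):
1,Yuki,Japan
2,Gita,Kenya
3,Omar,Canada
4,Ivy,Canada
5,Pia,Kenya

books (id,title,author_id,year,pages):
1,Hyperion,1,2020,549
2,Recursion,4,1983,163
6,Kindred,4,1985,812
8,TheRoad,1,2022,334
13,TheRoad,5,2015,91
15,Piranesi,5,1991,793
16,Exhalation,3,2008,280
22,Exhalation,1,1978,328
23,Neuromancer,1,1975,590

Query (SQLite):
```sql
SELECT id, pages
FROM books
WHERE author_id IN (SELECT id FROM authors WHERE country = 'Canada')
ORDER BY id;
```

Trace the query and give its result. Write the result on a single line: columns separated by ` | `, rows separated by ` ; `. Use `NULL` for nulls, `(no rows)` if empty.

2 | 163 ; 6 | 812 ; 16 | 280

Inner query: authors.id where country = 'Canada'.
Outer: keep books rows whose author_id is in that set.
Inner query → {3, 4}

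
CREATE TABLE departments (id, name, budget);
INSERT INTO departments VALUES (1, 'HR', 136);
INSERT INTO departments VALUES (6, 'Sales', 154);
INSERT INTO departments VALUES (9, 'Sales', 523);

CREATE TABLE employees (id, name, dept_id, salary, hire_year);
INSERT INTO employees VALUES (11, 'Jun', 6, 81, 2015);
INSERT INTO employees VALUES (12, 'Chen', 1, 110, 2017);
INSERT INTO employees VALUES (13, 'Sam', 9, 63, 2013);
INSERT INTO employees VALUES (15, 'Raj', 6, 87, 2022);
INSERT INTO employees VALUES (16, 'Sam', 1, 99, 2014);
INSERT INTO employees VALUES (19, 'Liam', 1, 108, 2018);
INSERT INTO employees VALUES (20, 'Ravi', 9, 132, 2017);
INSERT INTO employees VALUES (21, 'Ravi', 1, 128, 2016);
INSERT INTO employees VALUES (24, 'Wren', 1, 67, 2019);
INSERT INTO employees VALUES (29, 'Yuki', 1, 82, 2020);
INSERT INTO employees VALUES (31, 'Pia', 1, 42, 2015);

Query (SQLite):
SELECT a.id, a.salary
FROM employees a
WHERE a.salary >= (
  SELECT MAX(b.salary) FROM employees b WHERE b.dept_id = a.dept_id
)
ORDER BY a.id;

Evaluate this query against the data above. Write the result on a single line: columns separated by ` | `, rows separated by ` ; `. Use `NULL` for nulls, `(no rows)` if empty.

15 | 87 ; 20 | 132 ; 21 | 128

For each employees row a, compute MAX(salary) over rows sharing a.dept_id.
Keep row a if a.salary >= that per-group MAX.
  dept_id=1: MAX(salary) = 128
  dept_id=6: MAX(salary) = 87
  dept_id=9: MAX(salary) = 132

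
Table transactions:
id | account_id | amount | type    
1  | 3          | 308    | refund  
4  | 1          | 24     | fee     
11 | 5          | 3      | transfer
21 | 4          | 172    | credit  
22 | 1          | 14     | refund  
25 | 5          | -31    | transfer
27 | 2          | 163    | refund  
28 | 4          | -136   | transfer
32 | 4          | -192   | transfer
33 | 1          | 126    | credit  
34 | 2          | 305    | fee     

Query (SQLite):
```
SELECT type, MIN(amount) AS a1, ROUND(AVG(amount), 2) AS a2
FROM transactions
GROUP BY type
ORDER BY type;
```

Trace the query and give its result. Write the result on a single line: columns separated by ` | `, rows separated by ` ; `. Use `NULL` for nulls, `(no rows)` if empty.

Group transactions by type.
Per group compute: MIN(amount), ROUND(AVG(amount), 2).
  credit: ids {21, 33} → MIN(amount)=126, ROUND(AVG(amount), 2)=149
  fee: ids {4, 34} → MIN(amount)=24, ROUND(AVG(amount), 2)=164.5
  refund: ids {1, 22, 27} → MIN(amount)=14, ROUND(AVG(amount), 2)=161.67
  transfer: ids {11, 25, 28, 32} → MIN(amount)=-192, ROUND(AVG(amount), 2)=-89

credit | 126 | 149 ; fee | 24 | 164.5 ; refund | 14 | 161.67 ; transfer | -192 | -89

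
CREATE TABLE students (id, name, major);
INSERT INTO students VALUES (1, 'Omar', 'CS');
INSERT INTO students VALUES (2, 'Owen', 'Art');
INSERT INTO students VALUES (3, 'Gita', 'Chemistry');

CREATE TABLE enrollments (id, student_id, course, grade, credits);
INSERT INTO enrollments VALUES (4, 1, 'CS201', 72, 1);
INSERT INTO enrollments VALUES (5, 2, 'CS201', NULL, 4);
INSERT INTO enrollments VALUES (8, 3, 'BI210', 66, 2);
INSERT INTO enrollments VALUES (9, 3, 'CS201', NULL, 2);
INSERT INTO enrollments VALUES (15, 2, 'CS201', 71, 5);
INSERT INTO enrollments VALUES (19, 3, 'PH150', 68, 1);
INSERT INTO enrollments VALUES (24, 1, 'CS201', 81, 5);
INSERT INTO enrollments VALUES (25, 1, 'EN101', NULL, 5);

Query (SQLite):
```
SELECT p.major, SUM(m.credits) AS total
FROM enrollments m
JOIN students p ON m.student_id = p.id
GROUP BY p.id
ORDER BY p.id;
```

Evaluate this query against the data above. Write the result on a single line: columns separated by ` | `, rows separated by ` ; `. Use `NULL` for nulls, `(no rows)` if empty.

Join each enrollments row to its students via student_id.
Group joined rows by students.id; compute SUM(m.credits) per group.
  1: ids {4, 24, 25} → SUM(m.credits)=11
  2: ids {5, 15} → SUM(m.credits)=9
  3: ids {8, 9, 19} → SUM(m.credits)=5

CS | 11 ; Art | 9 ; Chemistry | 5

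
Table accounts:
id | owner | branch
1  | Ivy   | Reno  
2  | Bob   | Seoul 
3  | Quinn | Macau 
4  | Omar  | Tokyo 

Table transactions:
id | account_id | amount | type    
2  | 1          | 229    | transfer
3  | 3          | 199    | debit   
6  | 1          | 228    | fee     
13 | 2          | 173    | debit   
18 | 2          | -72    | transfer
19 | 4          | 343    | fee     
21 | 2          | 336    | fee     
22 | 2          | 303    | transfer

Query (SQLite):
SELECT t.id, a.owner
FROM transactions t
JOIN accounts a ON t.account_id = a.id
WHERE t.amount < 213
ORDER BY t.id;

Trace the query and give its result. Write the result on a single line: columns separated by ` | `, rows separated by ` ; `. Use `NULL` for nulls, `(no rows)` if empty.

3 | Quinn ; 13 | Bob ; 18 | Bob

Each transactions row matches the accounts row where account_id = accounts.id.
Then keep rows with t.amount < 213.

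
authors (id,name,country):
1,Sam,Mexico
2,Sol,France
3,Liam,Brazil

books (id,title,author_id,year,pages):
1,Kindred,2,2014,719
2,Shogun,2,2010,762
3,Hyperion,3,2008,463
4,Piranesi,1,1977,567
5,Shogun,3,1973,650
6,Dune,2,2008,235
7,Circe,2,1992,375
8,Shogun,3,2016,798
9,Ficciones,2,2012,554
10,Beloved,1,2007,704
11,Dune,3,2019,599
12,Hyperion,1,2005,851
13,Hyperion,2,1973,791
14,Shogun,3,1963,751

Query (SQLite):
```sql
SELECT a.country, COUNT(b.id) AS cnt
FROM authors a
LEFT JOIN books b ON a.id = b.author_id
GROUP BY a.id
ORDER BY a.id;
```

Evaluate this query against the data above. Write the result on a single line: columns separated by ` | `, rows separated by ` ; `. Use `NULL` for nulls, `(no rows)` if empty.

Mexico | 3 ; France | 6 ; Brazil | 5

LEFT JOIN keeps every authors row; unmatched ones get NULL for books columns.
Group by authors.id and compute COUNT(b.id). COUNT(col) of an all-NULL group is 0.
  1: ids {4, 10, 12} → COUNT(b.id)=3
  2: ids {1, 2, 6, 7, 9, 13} → COUNT(b.id)=6
  3: ids {3, 5, 8, 11, 14} → COUNT(b.id)=5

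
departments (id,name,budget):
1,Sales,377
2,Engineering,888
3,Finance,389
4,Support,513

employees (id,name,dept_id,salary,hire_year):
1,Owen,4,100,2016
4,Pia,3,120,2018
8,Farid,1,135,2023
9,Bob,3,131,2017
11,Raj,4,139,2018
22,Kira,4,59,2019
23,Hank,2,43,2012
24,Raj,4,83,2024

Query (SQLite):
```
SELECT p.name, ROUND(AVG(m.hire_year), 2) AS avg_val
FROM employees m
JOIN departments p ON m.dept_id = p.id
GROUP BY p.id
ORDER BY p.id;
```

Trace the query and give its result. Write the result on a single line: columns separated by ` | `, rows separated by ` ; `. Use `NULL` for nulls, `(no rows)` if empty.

Sales | 2023 ; Engineering | 2012 ; Finance | 2017.5 ; Support | 2019.25

Join each employees row to its departments via dept_id.
Group joined rows by departments.id; compute ROUND(AVG(m.hire_year), 2) per group.
  1: ids {8} → ROUND(AVG(m.hire_year), 2)=2023
  2: ids {23} → ROUND(AVG(m.hire_year), 2)=2012
  3: ids {4, 9} → ROUND(AVG(m.hire_year), 2)=2017.5
  4: ids {1, 11, 22, 24} → ROUND(AVG(m.hire_year), 2)=2019.25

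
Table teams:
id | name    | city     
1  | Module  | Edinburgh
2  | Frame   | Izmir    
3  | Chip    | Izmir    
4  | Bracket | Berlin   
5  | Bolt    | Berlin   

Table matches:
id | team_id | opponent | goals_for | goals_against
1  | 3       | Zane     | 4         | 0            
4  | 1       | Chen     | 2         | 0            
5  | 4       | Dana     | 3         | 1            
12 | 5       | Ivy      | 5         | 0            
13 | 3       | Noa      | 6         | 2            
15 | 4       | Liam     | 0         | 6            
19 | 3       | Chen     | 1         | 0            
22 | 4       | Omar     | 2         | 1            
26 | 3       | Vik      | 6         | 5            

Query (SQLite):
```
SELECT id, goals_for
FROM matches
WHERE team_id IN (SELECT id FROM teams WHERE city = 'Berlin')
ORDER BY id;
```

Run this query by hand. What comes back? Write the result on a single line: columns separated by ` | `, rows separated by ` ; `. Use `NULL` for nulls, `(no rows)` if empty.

Inner query: teams.id where city = 'Berlin'.
Outer: keep matches rows whose team_id is in that set.
Inner query → {4, 5}

5 | 3 ; 12 | 5 ; 15 | 0 ; 22 | 2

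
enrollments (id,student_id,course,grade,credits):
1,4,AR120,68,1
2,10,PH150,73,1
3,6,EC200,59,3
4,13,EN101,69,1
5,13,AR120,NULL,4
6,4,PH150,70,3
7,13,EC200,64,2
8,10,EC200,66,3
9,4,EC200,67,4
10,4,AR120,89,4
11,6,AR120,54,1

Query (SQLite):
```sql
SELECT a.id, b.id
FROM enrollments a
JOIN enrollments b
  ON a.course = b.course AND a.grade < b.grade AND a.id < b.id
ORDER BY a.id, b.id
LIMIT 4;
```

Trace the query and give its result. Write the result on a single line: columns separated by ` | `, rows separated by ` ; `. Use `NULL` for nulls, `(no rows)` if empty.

1 | 10 ; 3 | 7 ; 3 | 8 ; 3 | 9

Pairs (a,b) with same course, a.grade < b.grade, a.id < b.id.
course groups: AR120:{1,5,10,11} EC200:{3,7,8,9} EN101:{4} PH150:{2,6}
Ordered by (a.id, b.id); first 4.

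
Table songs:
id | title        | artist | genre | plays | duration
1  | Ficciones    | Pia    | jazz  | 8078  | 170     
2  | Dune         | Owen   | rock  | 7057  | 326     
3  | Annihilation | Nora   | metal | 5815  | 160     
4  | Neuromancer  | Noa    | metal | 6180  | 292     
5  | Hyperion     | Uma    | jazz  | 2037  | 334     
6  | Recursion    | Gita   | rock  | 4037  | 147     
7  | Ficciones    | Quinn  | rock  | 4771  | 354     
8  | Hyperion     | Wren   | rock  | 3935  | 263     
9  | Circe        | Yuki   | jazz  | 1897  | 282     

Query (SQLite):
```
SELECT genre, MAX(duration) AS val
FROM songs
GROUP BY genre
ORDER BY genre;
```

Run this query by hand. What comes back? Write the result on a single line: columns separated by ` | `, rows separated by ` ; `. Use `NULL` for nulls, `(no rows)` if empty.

jazz | 334 ; metal | 292 ; rock | 354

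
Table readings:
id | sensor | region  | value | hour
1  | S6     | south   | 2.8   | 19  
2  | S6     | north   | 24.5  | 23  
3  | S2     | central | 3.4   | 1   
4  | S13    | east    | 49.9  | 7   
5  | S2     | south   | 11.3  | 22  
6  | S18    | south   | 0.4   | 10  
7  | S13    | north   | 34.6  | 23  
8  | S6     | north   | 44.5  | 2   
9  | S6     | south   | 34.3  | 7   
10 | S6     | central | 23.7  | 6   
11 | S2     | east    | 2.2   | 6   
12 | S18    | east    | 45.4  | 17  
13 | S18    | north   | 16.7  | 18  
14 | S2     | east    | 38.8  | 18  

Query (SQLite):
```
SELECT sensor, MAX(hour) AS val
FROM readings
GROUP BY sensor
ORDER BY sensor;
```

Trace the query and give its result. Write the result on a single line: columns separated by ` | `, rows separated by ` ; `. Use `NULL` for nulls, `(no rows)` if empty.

Partition readings by sensor; compute MAX(hour) within each group.
  S13: ids {4, 7} → MAX(hour)=23
  S18: ids {6, 12, 13} → MAX(hour)=18
  S2: ids {3, 5, 11, 14} → MAX(hour)=22
  S6: ids {1, 2, 8, 9, 10} → MAX(hour)=23

S13 | 23 ; S18 | 18 ; S2 | 22 ; S6 | 23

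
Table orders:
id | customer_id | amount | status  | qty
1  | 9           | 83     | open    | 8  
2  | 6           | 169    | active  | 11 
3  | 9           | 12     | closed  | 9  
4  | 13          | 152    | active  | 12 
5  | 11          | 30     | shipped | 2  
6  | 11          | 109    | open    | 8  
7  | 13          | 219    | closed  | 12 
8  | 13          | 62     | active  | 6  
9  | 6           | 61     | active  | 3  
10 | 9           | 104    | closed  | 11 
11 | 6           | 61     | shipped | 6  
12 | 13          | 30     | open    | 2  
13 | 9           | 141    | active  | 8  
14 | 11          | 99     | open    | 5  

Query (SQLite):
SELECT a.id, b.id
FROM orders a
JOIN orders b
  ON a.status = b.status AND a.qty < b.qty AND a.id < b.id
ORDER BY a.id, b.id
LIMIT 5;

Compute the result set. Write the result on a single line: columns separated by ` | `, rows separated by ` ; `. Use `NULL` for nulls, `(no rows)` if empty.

2 | 4 ; 3 | 7 ; 3 | 10 ; 5 | 11 ; 8 | 13

Pairs (a,b) with same status, a.qty < b.qty, a.id < b.id.
status groups: active:{2,4,8,9,13} closed:{3,7,10} open:{1,6,12,14} shipped:{5,11}
Ordered by (a.id, b.id); first 5.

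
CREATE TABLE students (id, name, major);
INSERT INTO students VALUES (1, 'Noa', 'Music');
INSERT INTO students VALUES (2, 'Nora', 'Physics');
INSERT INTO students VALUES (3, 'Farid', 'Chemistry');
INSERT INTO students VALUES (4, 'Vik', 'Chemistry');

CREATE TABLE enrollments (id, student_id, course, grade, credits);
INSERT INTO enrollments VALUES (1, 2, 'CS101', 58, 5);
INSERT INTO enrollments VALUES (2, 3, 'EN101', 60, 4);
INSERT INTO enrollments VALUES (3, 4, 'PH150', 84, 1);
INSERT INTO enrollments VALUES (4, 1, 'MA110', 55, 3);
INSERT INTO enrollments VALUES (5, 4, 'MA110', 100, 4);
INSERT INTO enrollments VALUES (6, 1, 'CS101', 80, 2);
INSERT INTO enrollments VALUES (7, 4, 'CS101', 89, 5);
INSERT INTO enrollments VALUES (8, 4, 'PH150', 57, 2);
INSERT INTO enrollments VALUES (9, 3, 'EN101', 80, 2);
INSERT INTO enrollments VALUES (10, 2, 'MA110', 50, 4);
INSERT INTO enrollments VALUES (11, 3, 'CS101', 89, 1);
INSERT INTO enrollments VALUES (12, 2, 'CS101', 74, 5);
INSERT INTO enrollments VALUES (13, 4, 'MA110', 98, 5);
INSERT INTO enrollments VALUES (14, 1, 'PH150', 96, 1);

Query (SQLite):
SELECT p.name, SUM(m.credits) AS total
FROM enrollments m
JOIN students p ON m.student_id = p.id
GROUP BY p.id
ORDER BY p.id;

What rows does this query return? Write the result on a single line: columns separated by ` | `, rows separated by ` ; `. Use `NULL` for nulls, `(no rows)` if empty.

Noa | 6 ; Nora | 14 ; Farid | 7 ; Vik | 17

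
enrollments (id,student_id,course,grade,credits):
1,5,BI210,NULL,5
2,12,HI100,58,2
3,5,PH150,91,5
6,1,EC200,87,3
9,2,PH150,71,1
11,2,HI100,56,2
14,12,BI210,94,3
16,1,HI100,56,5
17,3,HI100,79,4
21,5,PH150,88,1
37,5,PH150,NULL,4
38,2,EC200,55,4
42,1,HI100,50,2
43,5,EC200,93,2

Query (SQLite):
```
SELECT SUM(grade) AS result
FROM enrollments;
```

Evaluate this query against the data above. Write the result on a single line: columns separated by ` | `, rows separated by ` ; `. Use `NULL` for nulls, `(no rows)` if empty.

All grade values: [NULL, 58, 91, 87, 71, 56, 94, 56, 79, 88, NULL, 55, 50, 93].
SUM of non-NULL values = 878.

878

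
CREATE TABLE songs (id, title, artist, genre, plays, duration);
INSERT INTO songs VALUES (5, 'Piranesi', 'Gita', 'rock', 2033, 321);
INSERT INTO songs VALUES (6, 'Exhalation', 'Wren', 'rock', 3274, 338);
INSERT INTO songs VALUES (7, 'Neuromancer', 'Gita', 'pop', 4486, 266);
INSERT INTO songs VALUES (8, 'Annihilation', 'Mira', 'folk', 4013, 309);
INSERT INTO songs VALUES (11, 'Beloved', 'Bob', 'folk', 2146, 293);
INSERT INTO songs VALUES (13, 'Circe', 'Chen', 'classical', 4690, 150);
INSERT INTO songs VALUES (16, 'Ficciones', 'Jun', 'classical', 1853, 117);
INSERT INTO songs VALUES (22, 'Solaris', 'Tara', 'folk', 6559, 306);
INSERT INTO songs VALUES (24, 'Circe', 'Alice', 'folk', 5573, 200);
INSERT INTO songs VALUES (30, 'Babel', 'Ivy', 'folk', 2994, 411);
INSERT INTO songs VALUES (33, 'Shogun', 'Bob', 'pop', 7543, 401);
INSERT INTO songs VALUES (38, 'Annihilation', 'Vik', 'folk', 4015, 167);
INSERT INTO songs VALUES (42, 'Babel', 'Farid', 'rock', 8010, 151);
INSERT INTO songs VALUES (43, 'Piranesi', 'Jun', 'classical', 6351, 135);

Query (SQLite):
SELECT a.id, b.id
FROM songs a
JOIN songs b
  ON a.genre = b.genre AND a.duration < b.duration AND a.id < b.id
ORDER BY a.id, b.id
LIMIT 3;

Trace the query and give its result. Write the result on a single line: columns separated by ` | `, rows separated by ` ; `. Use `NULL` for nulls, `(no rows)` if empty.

Pairs (a,b) with same genre, a.duration < b.duration, a.id < b.id.
genre groups: classical:{13,16,43} folk:{8,11,22,24,30,38} pop:{7,33} rock:{5,6,42}
Ordered by (a.id, b.id); first 3.

5 | 6 ; 7 | 33 ; 8 | 30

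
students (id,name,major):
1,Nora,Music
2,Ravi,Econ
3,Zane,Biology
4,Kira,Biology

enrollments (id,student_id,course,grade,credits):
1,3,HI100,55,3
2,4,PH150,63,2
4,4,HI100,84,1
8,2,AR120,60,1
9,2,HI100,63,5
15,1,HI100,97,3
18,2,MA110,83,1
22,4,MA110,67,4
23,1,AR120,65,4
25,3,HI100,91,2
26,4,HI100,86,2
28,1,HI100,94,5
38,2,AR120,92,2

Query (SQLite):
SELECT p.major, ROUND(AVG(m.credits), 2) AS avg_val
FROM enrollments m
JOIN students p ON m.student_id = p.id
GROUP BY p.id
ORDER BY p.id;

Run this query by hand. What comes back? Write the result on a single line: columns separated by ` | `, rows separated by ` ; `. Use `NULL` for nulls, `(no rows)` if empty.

Join each enrollments row to its students via student_id.
Group joined rows by students.id; compute ROUND(AVG(m.credits), 2) per group.
  1: ids {15, 23, 28} → ROUND(AVG(m.credits), 2)=4
  2: ids {8, 9, 18, 38} → ROUND(AVG(m.credits), 2)=2.25
  3: ids {1, 25} → ROUND(AVG(m.credits), 2)=2.5
  4: ids {2, 4, 22, 26} → ROUND(AVG(m.credits), 2)=2.25

Music | 4 ; Econ | 2.25 ; Biology | 2.5 ; Biology | 2.25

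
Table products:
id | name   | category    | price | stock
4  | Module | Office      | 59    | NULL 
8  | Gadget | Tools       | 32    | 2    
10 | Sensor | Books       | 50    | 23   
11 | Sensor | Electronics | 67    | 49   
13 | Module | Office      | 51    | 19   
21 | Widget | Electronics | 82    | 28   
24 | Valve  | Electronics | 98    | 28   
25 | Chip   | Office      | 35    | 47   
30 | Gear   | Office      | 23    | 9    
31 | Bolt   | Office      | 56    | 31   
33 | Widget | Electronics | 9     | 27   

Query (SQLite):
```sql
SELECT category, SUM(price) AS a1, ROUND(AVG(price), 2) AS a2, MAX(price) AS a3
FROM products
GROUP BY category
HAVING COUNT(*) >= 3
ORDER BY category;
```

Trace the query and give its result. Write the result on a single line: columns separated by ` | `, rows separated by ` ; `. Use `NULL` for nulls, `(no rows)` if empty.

Group products by category.
Per group compute: SUM(price), ROUND(AVG(price), 2), MAX(price).
HAVING: drop groups with fewer than 3 rows.
  Books: ids {10} → SUM(price)=50, ROUND(AVG(price), 2)=50, MAX(price)=50
  Electronics: ids {11, 21, 24, 33} → SUM(price)=256, ROUND(AVG(price), 2)=64, MAX(price)=98
  Office: ids {4, 13, 25, 30, 31} → SUM(price)=224, ROUND(AVG(price), 2)=44.8, MAX(price)=59
  Tools: ids {8} → SUM(price)=32, ROUND(AVG(price), 2)=32, MAX(price)=32

Electronics | 256 | 64 | 98 ; Office | 224 | 44.8 | 59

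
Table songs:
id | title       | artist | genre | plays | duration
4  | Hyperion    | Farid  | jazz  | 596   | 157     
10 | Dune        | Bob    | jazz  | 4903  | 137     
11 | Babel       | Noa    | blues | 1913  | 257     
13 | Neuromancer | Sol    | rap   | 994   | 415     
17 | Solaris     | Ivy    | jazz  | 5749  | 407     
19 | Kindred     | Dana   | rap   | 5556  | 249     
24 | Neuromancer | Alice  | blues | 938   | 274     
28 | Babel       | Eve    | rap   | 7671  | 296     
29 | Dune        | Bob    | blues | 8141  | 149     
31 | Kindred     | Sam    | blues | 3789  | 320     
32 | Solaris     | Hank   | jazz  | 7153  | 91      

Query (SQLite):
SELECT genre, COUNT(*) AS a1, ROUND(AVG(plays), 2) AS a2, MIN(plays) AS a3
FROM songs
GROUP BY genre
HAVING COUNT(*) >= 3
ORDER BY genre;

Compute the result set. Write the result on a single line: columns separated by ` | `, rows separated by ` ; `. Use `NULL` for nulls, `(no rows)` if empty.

blues | 4 | 3695.25 | 938 ; jazz | 4 | 4600.25 | 596 ; rap | 3 | 4740.33 | 994

Group songs by genre.
Per group compute: COUNT(*), ROUND(AVG(plays), 2), MIN(plays).
HAVING: drop groups with fewer than 3 rows.
  blues: ids {11, 24, 29, 31} → COUNT(*)=4, ROUND(AVG(plays), 2)=3695.25, MIN(plays)=938
  jazz: ids {4, 10, 17, 32} → COUNT(*)=4, ROUND(AVG(plays), 2)=4600.25, MIN(plays)=596
  rap: ids {13, 19, 28} → COUNT(*)=3, ROUND(AVG(plays), 2)=4740.33, MIN(plays)=994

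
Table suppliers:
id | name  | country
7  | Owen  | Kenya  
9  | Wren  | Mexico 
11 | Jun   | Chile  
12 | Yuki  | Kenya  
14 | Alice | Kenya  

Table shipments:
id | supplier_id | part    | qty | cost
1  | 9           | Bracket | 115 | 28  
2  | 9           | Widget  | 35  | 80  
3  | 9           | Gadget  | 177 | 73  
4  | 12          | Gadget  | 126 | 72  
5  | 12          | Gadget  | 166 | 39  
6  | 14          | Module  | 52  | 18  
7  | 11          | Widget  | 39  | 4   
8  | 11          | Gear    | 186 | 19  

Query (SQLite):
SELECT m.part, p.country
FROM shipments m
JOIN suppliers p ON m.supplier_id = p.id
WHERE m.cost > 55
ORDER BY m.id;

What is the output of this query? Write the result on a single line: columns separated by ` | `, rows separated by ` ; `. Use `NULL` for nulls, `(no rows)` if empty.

Widget | Mexico ; Gadget | Mexico ; Gadget | Kenya

Each shipments row matches the suppliers row where supplier_id = suppliers.id.
Then keep rows with m.cost > 55.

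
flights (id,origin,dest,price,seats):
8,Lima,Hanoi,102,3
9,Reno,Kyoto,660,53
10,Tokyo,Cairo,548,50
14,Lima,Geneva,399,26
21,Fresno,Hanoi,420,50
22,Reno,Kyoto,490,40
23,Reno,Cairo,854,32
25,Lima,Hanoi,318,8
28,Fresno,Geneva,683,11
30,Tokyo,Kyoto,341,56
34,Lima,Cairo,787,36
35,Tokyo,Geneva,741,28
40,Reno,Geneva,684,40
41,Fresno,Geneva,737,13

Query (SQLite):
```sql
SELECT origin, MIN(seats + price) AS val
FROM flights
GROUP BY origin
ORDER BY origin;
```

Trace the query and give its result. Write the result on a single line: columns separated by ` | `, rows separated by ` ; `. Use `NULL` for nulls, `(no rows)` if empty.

For each row compute seats + price.
Group by origin; take MIN of the expression per group.
  Fresno: ids {21, 28, 41} → MIN(seats + price)=470
  Lima: ids {8, 14, 25, 34} → MIN(seats + price)=105
  Reno: ids {9, 22, 23, 40} → MIN(seats + price)=530
  Tokyo: ids {10, 30, 35} → MIN(seats + price)=397

Fresno | 470 ; Lima | 105 ; Reno | 530 ; Tokyo | 397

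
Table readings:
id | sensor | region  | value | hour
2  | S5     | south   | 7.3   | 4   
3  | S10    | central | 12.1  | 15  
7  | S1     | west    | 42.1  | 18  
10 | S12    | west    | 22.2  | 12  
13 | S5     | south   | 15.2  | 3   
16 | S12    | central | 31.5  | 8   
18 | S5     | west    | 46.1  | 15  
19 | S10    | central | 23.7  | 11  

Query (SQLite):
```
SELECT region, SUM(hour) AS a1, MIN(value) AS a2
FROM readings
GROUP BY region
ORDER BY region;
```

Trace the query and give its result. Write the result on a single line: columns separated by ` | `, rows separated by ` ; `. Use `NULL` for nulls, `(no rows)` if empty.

central | 34 | 12.1 ; south | 7 | 7.3 ; west | 45 | 22.2

Group readings by region.
Per group compute: SUM(hour), MIN(value).
  central: ids {3, 16, 19} → SUM(hour)=34, MIN(value)=12.1
  south: ids {2, 13} → SUM(hour)=7, MIN(value)=7.3
  west: ids {7, 10, 18} → SUM(hour)=45, MIN(value)=22.2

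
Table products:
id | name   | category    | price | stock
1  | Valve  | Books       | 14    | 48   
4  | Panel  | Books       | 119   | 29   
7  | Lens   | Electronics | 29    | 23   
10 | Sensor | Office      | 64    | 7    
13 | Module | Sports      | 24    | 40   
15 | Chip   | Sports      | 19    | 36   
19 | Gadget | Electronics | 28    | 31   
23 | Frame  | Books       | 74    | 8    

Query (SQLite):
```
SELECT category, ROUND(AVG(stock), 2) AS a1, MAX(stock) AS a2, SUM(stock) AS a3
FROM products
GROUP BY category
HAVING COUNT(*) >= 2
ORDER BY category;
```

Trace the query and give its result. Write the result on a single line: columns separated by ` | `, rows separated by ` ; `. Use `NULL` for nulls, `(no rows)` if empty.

Group products by category.
Per group compute: ROUND(AVG(stock), 2), MAX(stock), SUM(stock).
HAVING: drop groups with fewer than 2 rows.
  Books: ids {1, 4, 23} → ROUND(AVG(stock), 2)=28.33, MAX(stock)=48, SUM(stock)=85
  Electronics: ids {7, 19} → ROUND(AVG(stock), 2)=27, MAX(stock)=31, SUM(stock)=54
  Office: ids {10} → ROUND(AVG(stock), 2)=7, MAX(stock)=7, SUM(stock)=7
  Sports: ids {13, 15} → ROUND(AVG(stock), 2)=38, MAX(stock)=40, SUM(stock)=76

Books | 28.33 | 48 | 85 ; Electronics | 27 | 31 | 54 ; Sports | 38 | 40 | 76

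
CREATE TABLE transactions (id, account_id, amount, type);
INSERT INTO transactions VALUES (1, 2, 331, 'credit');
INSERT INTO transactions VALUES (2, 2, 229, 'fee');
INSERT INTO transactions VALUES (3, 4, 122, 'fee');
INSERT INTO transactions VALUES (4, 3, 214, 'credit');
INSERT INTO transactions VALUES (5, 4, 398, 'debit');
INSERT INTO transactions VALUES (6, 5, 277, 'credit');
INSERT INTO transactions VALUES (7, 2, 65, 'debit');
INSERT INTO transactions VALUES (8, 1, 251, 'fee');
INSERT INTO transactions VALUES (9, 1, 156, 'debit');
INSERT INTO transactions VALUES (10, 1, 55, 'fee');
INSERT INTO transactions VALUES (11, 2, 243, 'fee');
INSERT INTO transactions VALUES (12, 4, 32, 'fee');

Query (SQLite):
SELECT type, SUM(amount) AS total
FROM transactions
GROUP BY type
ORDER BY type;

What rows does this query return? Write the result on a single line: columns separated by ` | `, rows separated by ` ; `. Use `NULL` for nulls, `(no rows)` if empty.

credit | 822 ; debit | 619 ; fee | 932

Partition transactions by type; compute SUM(amount) within each group.
  credit: ids {1, 4, 6} → SUM(amount)=822
  debit: ids {5, 7, 9} → SUM(amount)=619
  fee: ids {2, 3, 8, 10, 11, 12} → SUM(amount)=932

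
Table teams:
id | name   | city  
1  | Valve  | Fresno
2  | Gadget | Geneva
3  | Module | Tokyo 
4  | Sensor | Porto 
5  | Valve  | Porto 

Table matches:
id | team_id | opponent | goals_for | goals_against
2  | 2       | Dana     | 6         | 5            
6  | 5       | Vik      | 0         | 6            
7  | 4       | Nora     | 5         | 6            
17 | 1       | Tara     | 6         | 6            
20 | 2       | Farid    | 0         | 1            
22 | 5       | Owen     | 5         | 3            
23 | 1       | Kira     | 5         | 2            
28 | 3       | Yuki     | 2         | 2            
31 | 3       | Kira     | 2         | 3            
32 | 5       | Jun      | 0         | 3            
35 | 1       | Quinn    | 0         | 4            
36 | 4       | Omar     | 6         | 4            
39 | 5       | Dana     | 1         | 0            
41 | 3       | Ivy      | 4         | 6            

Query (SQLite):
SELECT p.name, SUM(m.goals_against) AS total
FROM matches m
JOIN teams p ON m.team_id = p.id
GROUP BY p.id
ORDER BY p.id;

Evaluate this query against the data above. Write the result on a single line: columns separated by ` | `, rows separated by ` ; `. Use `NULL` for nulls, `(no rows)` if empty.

Join each matches row to its teams via team_id.
Group joined rows by teams.id; compute SUM(m.goals_against) per group.
  1: ids {17, 23, 35} → SUM(m.goals_against)=12
  2: ids {2, 20} → SUM(m.goals_against)=6
  3: ids {28, 31, 41} → SUM(m.goals_against)=11
  4: ids {7, 36} → SUM(m.goals_against)=10
  5: ids {6, 22, 32, 39} → SUM(m.goals_against)=12

Valve | 12 ; Gadget | 6 ; Module | 11 ; Sensor | 10 ; Valve | 12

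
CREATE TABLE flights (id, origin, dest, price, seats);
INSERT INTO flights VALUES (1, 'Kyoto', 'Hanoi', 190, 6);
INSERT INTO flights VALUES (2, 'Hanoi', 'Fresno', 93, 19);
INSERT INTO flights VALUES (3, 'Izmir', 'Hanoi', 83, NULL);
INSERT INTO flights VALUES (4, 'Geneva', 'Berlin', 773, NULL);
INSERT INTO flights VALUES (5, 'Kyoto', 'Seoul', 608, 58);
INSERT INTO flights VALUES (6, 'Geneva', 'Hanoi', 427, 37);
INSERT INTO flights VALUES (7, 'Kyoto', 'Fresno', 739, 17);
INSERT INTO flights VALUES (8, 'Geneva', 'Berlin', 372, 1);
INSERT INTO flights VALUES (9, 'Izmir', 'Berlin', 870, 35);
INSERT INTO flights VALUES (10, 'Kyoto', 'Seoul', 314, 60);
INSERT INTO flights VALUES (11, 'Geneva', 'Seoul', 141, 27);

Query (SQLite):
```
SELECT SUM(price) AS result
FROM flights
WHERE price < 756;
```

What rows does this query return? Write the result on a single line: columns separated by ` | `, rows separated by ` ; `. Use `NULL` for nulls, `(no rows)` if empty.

Rows where price < 756 → price values: [190, 93, 83, 608, 427, 739, 372, 314, 141].
SUM of non-NULL values = 2967.

2967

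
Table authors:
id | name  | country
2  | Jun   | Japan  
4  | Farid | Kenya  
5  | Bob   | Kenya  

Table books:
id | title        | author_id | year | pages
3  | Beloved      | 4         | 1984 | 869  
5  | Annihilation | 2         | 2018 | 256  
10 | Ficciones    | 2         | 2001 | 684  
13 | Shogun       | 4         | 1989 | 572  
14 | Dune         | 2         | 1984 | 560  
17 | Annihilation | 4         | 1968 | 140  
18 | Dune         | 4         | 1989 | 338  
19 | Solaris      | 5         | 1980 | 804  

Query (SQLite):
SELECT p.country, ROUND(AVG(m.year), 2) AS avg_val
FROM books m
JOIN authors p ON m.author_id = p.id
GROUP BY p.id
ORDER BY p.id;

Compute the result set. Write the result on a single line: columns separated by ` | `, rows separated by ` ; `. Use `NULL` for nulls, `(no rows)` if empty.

Japan | 2001 ; Kenya | 1982.5 ; Kenya | 1980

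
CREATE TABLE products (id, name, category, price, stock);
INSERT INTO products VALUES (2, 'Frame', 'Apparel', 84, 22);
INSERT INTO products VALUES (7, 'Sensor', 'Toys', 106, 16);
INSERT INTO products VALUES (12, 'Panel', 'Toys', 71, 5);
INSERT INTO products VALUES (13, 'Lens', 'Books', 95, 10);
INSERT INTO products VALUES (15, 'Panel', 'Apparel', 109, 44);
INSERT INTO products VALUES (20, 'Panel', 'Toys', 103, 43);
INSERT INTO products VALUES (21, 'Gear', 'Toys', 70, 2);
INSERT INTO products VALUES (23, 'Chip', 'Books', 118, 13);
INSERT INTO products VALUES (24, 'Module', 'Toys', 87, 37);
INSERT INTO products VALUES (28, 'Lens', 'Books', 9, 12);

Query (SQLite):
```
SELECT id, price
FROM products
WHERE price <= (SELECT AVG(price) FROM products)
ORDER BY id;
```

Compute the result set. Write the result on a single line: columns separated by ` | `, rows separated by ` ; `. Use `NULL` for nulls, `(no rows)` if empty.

2 | 84 ; 12 | 71 ; 21 | 70 ; 28 | 9

Scalar subquery: AVG(price) over all products rows = 85.2.
Keep rows where price <= that value.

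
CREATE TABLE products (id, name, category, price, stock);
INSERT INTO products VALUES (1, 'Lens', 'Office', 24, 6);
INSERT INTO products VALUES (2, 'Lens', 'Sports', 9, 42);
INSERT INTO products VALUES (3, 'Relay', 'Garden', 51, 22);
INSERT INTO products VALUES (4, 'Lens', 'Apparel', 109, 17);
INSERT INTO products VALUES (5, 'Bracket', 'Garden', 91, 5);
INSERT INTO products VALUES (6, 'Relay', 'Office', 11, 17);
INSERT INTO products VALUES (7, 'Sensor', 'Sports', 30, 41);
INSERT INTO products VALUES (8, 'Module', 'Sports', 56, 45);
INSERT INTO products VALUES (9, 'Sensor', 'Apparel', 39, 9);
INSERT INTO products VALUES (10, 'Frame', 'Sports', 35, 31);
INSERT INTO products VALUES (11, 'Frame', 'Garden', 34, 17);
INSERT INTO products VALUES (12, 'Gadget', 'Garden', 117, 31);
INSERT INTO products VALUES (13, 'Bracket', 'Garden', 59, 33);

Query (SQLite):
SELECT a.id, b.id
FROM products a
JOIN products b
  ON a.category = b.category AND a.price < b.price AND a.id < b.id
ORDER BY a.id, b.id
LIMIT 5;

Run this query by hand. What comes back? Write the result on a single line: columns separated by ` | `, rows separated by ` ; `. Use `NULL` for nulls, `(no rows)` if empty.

Pairs (a,b) with same category, a.price < b.price, a.id < b.id.
category groups: Apparel:{4,9} Garden:{3,5,11,12,13} Office:{1,6} Sports:{2,7,8,10}
Ordered by (a.id, b.id); first 5.

2 | 7 ; 2 | 8 ; 2 | 10 ; 3 | 5 ; 3 | 12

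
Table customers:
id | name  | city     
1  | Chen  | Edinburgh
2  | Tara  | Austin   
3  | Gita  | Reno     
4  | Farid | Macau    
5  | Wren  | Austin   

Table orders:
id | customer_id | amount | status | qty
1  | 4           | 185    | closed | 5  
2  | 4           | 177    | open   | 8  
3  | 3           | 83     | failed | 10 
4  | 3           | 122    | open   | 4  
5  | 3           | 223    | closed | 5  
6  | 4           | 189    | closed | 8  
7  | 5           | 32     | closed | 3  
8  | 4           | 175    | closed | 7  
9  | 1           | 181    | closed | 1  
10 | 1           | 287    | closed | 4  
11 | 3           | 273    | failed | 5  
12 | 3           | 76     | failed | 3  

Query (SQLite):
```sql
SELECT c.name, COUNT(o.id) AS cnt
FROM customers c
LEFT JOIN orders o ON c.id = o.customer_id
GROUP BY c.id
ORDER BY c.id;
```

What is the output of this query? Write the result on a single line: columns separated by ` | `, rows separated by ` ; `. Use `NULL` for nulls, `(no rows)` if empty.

Chen | 2 ; Tara | 0 ; Gita | 5 ; Farid | 4 ; Wren | 1

LEFT JOIN keeps every customers row; unmatched ones get NULL for orders columns.
Group by customers.id and compute COUNT(o.id). COUNT(col) of an all-NULL group is 0.
  1: ids {9, 10} → COUNT(o.id)=2
  2: ids {—} → COUNT(o.id)=0
  3: ids {3, 4, 5, 11, 12} → COUNT(o.id)=5
  4: ids {1, 2, 6, 8} → COUNT(o.id)=4
  5: ids {7} → COUNT(o.id)=1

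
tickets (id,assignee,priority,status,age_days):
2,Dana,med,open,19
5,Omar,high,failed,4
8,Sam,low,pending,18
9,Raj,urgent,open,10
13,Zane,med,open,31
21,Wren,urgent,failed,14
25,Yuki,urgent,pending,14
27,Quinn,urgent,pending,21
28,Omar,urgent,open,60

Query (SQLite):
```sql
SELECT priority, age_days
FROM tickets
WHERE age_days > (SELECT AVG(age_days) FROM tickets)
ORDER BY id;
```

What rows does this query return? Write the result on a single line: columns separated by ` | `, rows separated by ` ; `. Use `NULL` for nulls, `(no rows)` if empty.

Scalar subquery: AVG(age_days) over all tickets rows = 21.222222 (≈; comparison uses full precision).
Keep rows where age_days > that value.

med | 31 ; urgent | 60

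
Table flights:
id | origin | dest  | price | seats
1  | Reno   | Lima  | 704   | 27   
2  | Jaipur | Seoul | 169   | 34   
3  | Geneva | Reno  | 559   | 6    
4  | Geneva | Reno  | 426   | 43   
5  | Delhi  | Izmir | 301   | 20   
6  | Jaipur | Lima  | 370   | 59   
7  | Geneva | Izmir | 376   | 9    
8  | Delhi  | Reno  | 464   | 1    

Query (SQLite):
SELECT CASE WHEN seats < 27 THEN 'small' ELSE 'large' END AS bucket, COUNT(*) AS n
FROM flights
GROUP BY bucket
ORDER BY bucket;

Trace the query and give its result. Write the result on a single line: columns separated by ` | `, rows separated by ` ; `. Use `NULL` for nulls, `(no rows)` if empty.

Bucket rows by seats < 27 → 'small' else 'large'; count each bucket.

large | 4 ; small | 4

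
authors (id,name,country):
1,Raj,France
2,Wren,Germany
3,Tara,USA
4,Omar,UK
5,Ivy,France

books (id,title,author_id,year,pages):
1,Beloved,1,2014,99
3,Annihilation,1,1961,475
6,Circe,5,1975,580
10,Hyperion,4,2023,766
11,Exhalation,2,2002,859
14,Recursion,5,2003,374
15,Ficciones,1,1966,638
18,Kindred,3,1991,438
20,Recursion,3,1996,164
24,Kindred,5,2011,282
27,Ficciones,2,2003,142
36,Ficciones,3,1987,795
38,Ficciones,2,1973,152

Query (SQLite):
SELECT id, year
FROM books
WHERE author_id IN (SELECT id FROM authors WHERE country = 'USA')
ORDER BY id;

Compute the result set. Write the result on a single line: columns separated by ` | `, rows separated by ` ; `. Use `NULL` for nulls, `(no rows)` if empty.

Inner query: authors.id where country = 'USA'.
Outer: keep books rows whose author_id is in that set.
Inner query → {3}

18 | 1991 ; 20 | 1996 ; 36 | 1987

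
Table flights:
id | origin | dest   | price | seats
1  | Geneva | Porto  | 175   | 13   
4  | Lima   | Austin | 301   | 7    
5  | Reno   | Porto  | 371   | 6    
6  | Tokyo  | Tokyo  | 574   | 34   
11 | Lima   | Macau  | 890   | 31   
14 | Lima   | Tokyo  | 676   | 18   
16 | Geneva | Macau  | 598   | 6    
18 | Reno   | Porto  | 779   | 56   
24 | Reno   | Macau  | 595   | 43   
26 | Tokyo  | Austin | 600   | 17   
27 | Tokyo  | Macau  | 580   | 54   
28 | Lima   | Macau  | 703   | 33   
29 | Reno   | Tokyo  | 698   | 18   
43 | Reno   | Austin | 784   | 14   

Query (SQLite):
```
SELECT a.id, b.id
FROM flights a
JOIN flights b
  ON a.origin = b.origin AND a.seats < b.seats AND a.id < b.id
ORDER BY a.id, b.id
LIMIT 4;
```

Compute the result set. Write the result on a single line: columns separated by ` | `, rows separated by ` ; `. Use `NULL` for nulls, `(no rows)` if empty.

4 | 11 ; 4 | 14 ; 4 | 28 ; 5 | 18

Pairs (a,b) with same origin, a.seats < b.seats, a.id < b.id.
origin groups: Geneva:{1,16} Lima:{4,11,14,28} Reno:{5,18,24,29,43} Tokyo:{6,26,27}
Ordered by (a.id, b.id); first 4.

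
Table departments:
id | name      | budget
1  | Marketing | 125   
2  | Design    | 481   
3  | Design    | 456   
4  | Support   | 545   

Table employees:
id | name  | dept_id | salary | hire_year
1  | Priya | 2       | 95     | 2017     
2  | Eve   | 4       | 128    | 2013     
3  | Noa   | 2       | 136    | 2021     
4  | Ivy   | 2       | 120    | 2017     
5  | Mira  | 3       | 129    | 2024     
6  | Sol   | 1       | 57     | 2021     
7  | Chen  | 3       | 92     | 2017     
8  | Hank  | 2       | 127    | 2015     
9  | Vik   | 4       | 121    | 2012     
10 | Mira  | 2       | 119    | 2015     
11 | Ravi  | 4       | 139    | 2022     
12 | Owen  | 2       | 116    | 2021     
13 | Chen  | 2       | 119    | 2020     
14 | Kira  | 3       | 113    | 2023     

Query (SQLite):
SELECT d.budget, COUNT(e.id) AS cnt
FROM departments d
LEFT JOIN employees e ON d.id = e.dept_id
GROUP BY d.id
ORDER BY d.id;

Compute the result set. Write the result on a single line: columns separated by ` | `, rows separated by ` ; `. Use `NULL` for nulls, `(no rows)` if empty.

LEFT JOIN keeps every departments row; unmatched ones get NULL for employees columns.
Group by departments.id and compute COUNT(e.id). COUNT(col) of an all-NULL group is 0.
  1: ids {6} → COUNT(e.id)=1
  2: ids {1, 3, 4, 8, 10, 12, 13} → COUNT(e.id)=7
  3: ids {5, 7, 14} → COUNT(e.id)=3
  4: ids {2, 9, 11} → COUNT(e.id)=3

125 | 1 ; 481 | 7 ; 456 | 3 ; 545 | 3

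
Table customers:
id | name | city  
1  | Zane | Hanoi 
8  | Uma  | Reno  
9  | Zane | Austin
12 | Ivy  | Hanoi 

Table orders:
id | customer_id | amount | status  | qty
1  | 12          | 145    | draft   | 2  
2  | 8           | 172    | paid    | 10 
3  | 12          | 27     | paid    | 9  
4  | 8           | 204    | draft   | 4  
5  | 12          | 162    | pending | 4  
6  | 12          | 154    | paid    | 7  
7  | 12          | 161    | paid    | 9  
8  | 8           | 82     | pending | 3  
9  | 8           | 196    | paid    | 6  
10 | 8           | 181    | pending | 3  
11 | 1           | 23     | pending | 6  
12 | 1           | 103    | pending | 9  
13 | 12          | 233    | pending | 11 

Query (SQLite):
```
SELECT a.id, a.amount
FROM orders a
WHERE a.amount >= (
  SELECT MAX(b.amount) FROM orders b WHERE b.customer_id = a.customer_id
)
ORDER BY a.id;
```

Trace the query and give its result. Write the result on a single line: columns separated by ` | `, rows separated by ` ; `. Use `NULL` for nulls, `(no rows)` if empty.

4 | 204 ; 12 | 103 ; 13 | 233

For each orders row a, compute MAX(amount) over rows sharing a.customer_id.
Keep row a if a.amount >= that per-group MAX.
  customer_id=1: MAX(amount) = 103
  customer_id=8: MAX(amount) = 204
  customer_id=12: MAX(amount) = 233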